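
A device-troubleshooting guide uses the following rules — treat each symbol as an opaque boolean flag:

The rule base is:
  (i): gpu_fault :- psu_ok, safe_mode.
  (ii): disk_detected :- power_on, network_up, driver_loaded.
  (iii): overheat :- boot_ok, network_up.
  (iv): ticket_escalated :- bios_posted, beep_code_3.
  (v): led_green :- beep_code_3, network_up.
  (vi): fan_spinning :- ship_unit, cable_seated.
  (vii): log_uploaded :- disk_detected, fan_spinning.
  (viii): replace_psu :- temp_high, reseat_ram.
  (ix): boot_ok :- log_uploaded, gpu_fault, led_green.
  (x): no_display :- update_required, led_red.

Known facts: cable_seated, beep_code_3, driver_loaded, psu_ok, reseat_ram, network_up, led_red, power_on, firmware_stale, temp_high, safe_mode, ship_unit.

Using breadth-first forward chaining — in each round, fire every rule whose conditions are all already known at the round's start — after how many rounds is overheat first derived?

Round 1: (i) [gpu_fault :- psu_ok, safe_mode.]; (ii) [disk_detected :- power_on, network_up, driver_loaded.]; (v) [led_green :- beep_code_3, network_up.]; (vi) [fan_spinning :- ship_unit, cable_seated.]; (viii) [replace_psu :- temp_high, reseat_ram.]. Adds gpu_fault, disk_detected, led_green, fan_spinning, replace_psu.
Round 2: (vii) [log_uploaded :- disk_detected, fan_spinning.]. Adds log_uploaded.
Round 3: (ix) [boot_ok :- log_uploaded, gpu_fault, led_green.]. Adds boot_ok.
Round 4: (iii) [overheat :- boot_ok, network_up.]. Adds overheat.
overheat first appears in round 4.

4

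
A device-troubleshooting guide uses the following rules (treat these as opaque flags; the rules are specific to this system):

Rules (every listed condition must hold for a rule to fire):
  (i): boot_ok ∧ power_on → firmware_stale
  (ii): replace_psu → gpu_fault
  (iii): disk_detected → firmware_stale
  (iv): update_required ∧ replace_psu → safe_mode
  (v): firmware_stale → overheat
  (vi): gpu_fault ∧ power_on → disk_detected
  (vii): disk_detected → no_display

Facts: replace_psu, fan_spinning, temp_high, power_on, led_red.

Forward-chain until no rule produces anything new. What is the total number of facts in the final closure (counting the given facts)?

[1] (ii) [replace_psu → gpu_fault]. ⇒ new: gpu_fault.
[2] (vi) [gpu_fault ∧ power_on → disk_detected]. ⇒ new: disk_detected.
[3] (iii) [disk_detected → firmware_stale]; (vii) [disk_detected → no_display]. ⇒ new: firmware_stale, no_display.
[4] (v) [firmware_stale → overheat]. ⇒ new: overheat.
Closure: {disk_detected, fan_spinning, firmware_stale, gpu_fault, led_red, no_display, overheat, power_on, replace_psu, temp_high} — 10 facts.

10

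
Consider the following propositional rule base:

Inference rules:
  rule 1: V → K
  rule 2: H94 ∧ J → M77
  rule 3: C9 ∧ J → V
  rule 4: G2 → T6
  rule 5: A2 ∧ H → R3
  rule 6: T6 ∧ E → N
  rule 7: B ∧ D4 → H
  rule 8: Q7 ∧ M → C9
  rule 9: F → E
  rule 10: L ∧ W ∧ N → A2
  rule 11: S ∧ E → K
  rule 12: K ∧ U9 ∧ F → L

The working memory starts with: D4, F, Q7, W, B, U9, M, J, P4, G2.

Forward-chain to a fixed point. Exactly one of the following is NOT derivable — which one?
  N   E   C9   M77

M77

[1] rule 4 [G2 → T6]; rule 7 [B ∧ D4 → H]; rule 8 [Q7 ∧ M → C9]; rule 9 [F → E]. ⇒ new: T6, H, C9, E.
[2] rule 3 [C9 ∧ J → V]; rule 6 [T6 ∧ E → N]. ⇒ new: V, N.
[3] rule 1 [V → K]. ⇒ new: K.
[4] rule 12 [K ∧ U9 ∧ F → L]. ⇒ new: L.
[5] rule 10 [L ∧ W ∧ N → A2]. ⇒ new: A2.
[6] rule 5 [A2 ∧ H → R3]. ⇒ new: R3.
Derived: N (round 2), E (round 1), C9 (round 1). M77 never appears in any round.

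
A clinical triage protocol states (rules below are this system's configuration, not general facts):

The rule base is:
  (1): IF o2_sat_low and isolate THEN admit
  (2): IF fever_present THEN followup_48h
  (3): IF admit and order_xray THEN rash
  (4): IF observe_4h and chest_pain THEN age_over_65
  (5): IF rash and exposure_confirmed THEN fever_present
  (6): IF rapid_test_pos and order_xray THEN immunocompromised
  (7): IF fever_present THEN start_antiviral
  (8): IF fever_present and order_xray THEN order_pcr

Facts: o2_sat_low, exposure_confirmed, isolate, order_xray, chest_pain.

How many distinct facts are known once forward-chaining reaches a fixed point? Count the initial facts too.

11

Round 1 fires (1), giving admit.
Round 2 fires (3), giving rash.
Round 3 fires (5), giving fever_present.
Round 4 fires (2), (7), (8), giving followup_48h, start_antiviral, order_pcr.
Closure: {admit, chest_pain, exposure_confirmed, fever_present, followup_48h, isolate, o2_sat_low, order_pcr, order_xray, rash, start_antiviral} — 11 facts.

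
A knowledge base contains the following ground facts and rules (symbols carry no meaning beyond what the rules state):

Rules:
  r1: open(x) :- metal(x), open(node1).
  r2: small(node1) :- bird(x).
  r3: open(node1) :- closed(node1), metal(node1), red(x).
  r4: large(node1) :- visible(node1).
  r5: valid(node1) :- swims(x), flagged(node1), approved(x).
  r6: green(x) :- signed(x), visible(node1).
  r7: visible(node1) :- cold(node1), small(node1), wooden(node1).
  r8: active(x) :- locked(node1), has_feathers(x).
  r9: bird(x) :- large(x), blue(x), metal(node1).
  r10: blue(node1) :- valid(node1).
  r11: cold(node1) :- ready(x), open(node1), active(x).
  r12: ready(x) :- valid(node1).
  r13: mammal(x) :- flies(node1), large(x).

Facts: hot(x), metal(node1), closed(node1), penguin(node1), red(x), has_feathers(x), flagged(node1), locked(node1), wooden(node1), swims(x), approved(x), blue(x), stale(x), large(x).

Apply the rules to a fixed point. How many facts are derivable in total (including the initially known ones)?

24

Round 1 — r3, r5, r8, r9, derive open(node1), valid(node1), active(x), bird(x).
Round 2 — r2, r10, r12, derive small(node1), blue(node1), ready(x).
Round 3 — r11, derive cold(node1).
Round 4 — r7, derive visible(node1).
Round 5 — r4, derive large(node1).
Closure: {active(x), approved(x), bird(x), blue(node1), blue(x), closed(node1), cold(node1), flagged(node1), has_feathers(x), hot(x), large(node1), large(x), locked(node1), metal(node1), open(node1), penguin(node1), ready(x), red(x), small(node1), stale(x), swims(x), valid(node1), visible(node1), wooden(node1)} — 24 facts.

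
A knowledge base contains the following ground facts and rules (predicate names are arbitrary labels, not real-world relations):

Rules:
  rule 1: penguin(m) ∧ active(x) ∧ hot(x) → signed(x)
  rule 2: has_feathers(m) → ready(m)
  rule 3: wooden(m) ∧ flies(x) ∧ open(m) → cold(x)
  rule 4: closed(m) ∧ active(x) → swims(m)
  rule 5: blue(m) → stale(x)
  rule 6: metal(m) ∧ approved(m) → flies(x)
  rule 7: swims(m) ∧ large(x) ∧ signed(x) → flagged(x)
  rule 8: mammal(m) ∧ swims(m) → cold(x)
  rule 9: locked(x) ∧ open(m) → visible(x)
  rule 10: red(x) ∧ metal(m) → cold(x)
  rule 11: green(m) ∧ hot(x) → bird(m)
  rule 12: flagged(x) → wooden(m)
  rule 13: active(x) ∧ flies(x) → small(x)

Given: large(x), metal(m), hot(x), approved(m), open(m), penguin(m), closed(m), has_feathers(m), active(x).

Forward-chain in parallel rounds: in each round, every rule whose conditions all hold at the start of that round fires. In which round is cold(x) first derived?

4

Round 1: rule 1 [penguin(m) ∧ active(x) ∧ hot(x) → signed(x)]; rule 2 [has_feathers(m) → ready(m)]; rule 4 [closed(m) ∧ active(x) → swims(m)]; rule 6 [metal(m) ∧ approved(m) → flies(x)]. New: signed(x), ready(m), swims(m), flies(x).
Round 2: rule 7 [swims(m) ∧ large(x) ∧ signed(x) → flagged(x)]; rule 13 [active(x) ∧ flies(x) → small(x)]. New: flagged(x), small(x).
Round 3: rule 12 [flagged(x) → wooden(m)]. New: wooden(m).
Round 4: rule 3 [wooden(m) ∧ flies(x) ∧ open(m) → cold(x)]. New: cold(x).
cold(x) first appears in round 4.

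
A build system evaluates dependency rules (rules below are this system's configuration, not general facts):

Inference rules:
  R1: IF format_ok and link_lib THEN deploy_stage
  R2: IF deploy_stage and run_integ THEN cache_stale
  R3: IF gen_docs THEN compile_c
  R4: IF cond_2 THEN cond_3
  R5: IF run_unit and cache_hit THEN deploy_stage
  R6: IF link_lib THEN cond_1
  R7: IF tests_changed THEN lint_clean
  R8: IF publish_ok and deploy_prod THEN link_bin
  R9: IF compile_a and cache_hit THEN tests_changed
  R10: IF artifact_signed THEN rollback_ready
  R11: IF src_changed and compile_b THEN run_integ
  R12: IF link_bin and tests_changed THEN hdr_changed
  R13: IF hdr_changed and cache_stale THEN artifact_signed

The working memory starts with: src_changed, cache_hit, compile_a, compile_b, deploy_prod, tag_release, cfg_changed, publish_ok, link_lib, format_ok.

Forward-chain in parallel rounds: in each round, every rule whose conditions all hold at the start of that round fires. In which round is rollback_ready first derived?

4

Round 1: R1 [IF format_ok and link_lib THEN deploy_stage]; R6 [IF link_lib THEN cond_1]; R8 [IF publish_ok and deploy_prod THEN link_bin]; R9 [IF compile_a and cache_hit THEN tests_changed]; R11 [IF src_changed and compile_b THEN run_integ]. Adds deploy_stage, cond_1, link_bin, tests_changed, run_integ.
Round 2: R2 [IF deploy_stage and run_integ THEN cache_stale]; R7 [IF tests_changed THEN lint_clean]; R12 [IF link_bin and tests_changed THEN hdr_changed]. Adds cache_stale, lint_clean, hdr_changed.
Round 3: R13 [IF hdr_changed and cache_stale THEN artifact_signed]. Adds artifact_signed.
Round 4: R10 [IF artifact_signed THEN rollback_ready]. Adds rollback_ready.
rollback_ready first appears in round 4.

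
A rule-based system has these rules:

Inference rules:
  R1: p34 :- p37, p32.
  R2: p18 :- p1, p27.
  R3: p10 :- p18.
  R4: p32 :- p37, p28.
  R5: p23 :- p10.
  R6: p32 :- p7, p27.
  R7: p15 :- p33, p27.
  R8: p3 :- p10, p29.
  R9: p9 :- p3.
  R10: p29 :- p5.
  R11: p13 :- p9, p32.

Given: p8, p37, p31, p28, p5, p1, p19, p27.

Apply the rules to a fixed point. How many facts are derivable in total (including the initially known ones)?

17

Round 1 — R2, R4, R10, derive p18, p32, p29.
Round 2 — R1, R3, derive p34, p10.
Round 3 — R5, R8, derive p23, p3.
Round 4 — R9, derive p9.
Round 5 — R11, derive p13.
Closure: {p1, p10, p13, p18, p19, p23, p27, p28, p29, p3, p31, p32, p34, p37, p5, p8, p9} — 17 facts.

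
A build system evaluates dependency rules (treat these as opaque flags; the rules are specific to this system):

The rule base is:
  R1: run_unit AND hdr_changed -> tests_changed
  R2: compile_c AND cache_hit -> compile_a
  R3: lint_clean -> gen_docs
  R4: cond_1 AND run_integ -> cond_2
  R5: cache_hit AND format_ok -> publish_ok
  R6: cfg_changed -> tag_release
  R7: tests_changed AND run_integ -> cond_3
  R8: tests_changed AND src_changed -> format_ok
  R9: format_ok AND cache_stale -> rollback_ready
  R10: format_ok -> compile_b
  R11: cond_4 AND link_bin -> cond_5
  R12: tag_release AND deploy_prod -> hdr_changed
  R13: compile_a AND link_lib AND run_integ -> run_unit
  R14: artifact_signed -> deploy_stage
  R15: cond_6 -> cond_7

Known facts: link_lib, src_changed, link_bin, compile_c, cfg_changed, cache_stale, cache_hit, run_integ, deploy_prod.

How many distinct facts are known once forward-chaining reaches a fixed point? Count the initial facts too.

19

Round 1: R2 [compile_c AND cache_hit -> compile_a]; R6 [cfg_changed -> tag_release]. New: compile_a, tag_release.
Round 2: R12 [tag_release AND deploy_prod -> hdr_changed]; R13 [compile_a AND link_lib AND run_integ -> run_unit]. New: hdr_changed, run_unit.
Round 3: R1 [run_unit AND hdr_changed -> tests_changed]. New: tests_changed.
Round 4: R7 [tests_changed AND run_integ -> cond_3]; R8 [tests_changed AND src_changed -> format_ok]. New: cond_3, format_ok.
Round 5: R5 [cache_hit AND format_ok -> publish_ok]; R9 [format_ok AND cache_stale -> rollback_ready]; R10 [format_ok -> compile_b]. New: publish_ok, rollback_ready, compile_b.
Closure: {cache_hit, cache_stale, cfg_changed, compile_a, compile_b, compile_c, cond_3, deploy_prod, format_ok, hdr_changed, link_bin, link_lib, publish_ok, rollback_ready, run_integ, run_unit, src_changed, tag_release, tests_changed} — 19 facts.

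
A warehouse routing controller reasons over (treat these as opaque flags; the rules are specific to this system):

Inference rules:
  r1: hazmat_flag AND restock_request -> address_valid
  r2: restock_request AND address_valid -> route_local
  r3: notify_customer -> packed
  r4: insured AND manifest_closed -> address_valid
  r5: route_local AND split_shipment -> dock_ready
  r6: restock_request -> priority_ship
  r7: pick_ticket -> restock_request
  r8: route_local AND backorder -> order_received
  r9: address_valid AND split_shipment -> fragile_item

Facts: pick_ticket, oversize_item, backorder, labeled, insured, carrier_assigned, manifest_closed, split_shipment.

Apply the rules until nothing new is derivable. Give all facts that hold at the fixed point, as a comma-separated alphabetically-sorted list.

address_valid, backorder, carrier_assigned, dock_ready, fragile_item, insured, labeled, manifest_closed, order_received, oversize_item, pick_ticket, priority_ship, restock_request, route_local, split_shipment

Round 1: r4 [insured AND manifest_closed -> address_valid]; r7 [pick_ticket -> restock_request]. New: address_valid, restock_request.
Round 2: r2 [restock_request AND address_valid -> route_local]; r6 [restock_request -> priority_ship]; r9 [address_valid AND split_shipment -> fragile_item]. New: route_local, priority_ship, fragile_item.
Round 3: r5 [route_local AND split_shipment -> dock_ready]; r8 [route_local AND backorder -> order_received]. New: dock_ready, order_received.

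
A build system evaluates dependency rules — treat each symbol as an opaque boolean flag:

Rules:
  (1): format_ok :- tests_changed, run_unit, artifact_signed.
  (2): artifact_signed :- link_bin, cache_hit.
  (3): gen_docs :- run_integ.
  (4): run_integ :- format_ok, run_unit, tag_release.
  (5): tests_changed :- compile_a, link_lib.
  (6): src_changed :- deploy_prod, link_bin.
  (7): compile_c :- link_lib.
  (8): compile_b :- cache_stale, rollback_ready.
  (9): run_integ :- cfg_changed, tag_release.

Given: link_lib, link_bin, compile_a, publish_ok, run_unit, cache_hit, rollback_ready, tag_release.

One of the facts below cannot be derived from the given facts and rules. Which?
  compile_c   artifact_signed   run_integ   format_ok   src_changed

src_changed

Round 1: (2) [artifact_signed :- link_bin, cache_hit.]; (5) [tests_changed :- compile_a, link_lib.]; (7) [compile_c :- link_lib.]. New: artifact_signed, tests_changed, compile_c.
Round 2: (1) [format_ok :- tests_changed, run_unit, artifact_signed.]. New: format_ok.
Round 3: (4) [run_integ :- format_ok, run_unit, tag_release.]. New: run_integ.
Round 4: (3) [gen_docs :- run_integ.]. New: gen_docs.
Derived: run_integ (round 3), artifact_signed (round 1), compile_c (round 1), format_ok (round 2). src_changed never appears in any round.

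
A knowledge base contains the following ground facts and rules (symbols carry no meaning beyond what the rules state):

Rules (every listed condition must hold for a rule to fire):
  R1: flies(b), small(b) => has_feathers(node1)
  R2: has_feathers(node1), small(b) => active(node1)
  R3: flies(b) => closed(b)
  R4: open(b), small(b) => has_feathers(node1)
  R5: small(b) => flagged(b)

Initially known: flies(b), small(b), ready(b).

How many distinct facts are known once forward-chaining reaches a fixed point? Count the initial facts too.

7

Round 1: R1 [flies(b), small(b) => has_feathers(node1)]; R3 [flies(b) => closed(b)]; R5 [small(b) => flagged(b)]. New: has_feathers(node1), closed(b), flagged(b).
Round 2: R2 [has_feathers(node1), small(b) => active(node1)]. New: active(node1).
Closure: {active(node1), closed(b), flagged(b), flies(b), has_feathers(node1), ready(b), small(b)} — 7 facts.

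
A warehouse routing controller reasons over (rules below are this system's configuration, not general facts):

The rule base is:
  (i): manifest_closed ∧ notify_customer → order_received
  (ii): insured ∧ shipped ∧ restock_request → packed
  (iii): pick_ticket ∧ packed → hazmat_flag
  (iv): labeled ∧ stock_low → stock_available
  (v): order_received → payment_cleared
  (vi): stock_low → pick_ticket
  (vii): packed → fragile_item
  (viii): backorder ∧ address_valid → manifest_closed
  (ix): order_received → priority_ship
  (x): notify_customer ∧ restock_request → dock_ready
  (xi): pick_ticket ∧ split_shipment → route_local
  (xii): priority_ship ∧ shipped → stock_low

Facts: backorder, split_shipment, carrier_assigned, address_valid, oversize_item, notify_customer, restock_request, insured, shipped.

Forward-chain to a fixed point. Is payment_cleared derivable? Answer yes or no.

yes

Round 1 — (ii), (viii), (x), derive packed, manifest_closed, dock_ready.
Round 2 — (i), (vii), derive order_received, fragile_item.
Round 3 — (v), (ix), derive payment_cleared, priority_ship.
Round 4 — (xii), derive stock_low.
Round 5 — (vi), derive pick_ticket.
Round 6 — (iii), (xi), derive hazmat_flag, route_local.
payment_cleared appears in round 3, so it is derivable.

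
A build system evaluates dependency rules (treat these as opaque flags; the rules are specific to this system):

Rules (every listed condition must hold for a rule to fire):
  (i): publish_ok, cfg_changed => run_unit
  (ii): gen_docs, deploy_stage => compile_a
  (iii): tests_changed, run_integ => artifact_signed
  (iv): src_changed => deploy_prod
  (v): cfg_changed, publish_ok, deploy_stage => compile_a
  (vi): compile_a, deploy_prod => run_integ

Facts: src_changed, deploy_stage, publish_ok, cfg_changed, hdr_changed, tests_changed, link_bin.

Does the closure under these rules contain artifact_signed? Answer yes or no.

Round 1 — (i), (iv), (v), derive run_unit, deploy_prod, compile_a.
Round 2 — (vi), derive run_integ.
Round 3 — (iii), derive artifact_signed.
artifact_signed appears in round 3, so it is derivable.

yes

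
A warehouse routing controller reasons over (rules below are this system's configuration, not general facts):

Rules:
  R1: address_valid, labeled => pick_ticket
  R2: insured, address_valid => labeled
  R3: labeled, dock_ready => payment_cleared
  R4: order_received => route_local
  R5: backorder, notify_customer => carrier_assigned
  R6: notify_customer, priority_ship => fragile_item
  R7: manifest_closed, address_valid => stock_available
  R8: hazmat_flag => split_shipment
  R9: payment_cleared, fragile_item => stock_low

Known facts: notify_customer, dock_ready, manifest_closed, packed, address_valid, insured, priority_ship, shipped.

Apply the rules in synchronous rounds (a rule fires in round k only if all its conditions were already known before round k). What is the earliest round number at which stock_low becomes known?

3

Round 1: R2 [insured, address_valid => labeled]; R6 [notify_customer, priority_ship => fragile_item]; R7 [manifest_closed, address_valid => stock_available]. Adds labeled, fragile_item, stock_available.
Round 2: R1 [address_valid, labeled => pick_ticket]; R3 [labeled, dock_ready => payment_cleared]. Adds pick_ticket, payment_cleared.
Round 3: R9 [payment_cleared, fragile_item => stock_low]. Adds stock_low.
stock_low first appears in round 3.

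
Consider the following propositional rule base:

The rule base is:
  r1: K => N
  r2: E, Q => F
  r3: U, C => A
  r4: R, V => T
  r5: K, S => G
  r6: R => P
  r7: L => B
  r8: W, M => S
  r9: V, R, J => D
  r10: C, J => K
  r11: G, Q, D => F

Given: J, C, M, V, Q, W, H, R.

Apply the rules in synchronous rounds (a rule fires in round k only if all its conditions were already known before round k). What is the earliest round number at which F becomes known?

3

Round 1: r4 [R, V => T]; r6 [R => P]; r8 [W, M => S]; r9 [V, R, J => D]; r10 [C, J => K]. New: T, P, S, D, K.
Round 2: r1 [K => N]; r5 [K, S => G]. New: N, G.
Round 3: r11 [G, Q, D => F]. New: F.
F first appears in round 3.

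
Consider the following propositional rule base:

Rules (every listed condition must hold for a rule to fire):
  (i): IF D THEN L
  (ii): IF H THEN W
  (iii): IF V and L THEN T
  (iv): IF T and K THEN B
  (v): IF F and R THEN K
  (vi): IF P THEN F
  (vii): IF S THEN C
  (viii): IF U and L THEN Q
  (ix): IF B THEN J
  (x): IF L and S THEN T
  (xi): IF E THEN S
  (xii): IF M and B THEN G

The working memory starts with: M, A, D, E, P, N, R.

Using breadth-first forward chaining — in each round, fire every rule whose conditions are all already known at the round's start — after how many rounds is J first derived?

4

Round 1 — (i), (vi), (xi), derive L, F, S.
Round 2 — (v), (vii), (x), derive K, C, T.
Round 3 — (iv), derive B.
Round 4 — (ix), (xii), derive J, G.
J first appears in round 4.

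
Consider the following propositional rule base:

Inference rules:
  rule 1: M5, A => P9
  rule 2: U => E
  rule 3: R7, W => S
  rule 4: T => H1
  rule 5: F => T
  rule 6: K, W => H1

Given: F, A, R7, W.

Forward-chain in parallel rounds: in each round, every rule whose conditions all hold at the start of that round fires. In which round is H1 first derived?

Round 1: rule 3 [R7, W => S]; rule 5 [F => T]. New: S, T.
Round 2: rule 4 [T => H1]. New: H1.
H1 first appears in round 2.

2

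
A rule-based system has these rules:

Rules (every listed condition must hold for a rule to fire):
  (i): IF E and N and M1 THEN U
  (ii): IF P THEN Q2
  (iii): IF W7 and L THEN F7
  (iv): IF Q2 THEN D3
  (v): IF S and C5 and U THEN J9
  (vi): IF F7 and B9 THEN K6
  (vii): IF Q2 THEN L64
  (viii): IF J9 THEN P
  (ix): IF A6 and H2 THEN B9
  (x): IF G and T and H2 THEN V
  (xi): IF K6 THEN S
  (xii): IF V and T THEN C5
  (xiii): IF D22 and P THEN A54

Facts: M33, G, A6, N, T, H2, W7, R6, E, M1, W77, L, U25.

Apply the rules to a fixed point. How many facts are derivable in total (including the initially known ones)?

25

Round 1: (i) [IF E and N and M1 THEN U]; (iii) [IF W7 and L THEN F7]; (ix) [IF A6 and H2 THEN B9]; (x) [IF G and T and H2 THEN V]. New: U, F7, B9, V.
Round 2: (vi) [IF F7 and B9 THEN K6]; (xii) [IF V and T THEN C5]. New: K6, C5.
Round 3: (xi) [IF K6 THEN S]. New: S.
Round 4: (v) [IF S and C5 and U THEN J9]. New: J9.
Round 5: (viii) [IF J9 THEN P]. New: P.
Round 6: (ii) [IF P THEN Q2]. New: Q2.
Round 7: (iv) [IF Q2 THEN D3]; (vii) [IF Q2 THEN L64]. New: D3, L64.
Closure: {A6, B9, C5, D3, E, F7, G, H2, J9, K6, L, L64, M1, M33, N, P, Q2, R6, S, T, U, U25, V, W7, W77} — 25 facts.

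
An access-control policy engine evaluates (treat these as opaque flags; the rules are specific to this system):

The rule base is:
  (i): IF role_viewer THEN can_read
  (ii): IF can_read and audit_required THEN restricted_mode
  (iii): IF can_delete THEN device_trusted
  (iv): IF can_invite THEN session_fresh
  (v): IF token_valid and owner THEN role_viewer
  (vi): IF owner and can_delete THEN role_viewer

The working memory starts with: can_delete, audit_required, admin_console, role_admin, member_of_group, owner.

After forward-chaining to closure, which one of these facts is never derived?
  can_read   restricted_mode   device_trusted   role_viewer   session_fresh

session_fresh

[1] (iii) [IF can_delete THEN device_trusted]; (vi) [IF owner and can_delete THEN role_viewer]. ⇒ new: device_trusted, role_viewer.
[2] (i) [IF role_viewer THEN can_read]. ⇒ new: can_read.
[3] (ii) [IF can_read and audit_required THEN restricted_mode]. ⇒ new: restricted_mode.
Derived: device_trusted (round 1), can_read (round 2), restricted_mode (round 3), role_viewer (round 1). session_fresh never appears in any round.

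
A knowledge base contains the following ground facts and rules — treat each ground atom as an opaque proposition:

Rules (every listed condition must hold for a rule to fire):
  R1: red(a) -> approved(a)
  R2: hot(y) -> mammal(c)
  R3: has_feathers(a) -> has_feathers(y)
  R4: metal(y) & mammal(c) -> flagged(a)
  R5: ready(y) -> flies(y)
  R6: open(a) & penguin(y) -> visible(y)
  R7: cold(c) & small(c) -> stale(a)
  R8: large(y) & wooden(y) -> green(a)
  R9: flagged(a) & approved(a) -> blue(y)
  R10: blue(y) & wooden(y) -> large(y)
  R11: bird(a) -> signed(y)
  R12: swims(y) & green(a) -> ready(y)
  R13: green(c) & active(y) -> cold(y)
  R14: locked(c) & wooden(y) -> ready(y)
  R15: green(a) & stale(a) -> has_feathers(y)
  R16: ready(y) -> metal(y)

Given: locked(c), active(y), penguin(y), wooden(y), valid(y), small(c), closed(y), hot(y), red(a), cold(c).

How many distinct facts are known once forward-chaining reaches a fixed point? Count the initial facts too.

21

[1] R1 [red(a) -> approved(a)]; R2 [hot(y) -> mammal(c)]; R7 [cold(c) & small(c) -> stale(a)]; R14 [locked(c) & wooden(y) -> ready(y)]. ⇒ new: approved(a), mammal(c), stale(a), ready(y).
[2] R5 [ready(y) -> flies(y)]; R16 [ready(y) -> metal(y)]. ⇒ new: flies(y), metal(y).
[3] R4 [metal(y) & mammal(c) -> flagged(a)]. ⇒ new: flagged(a).
[4] R9 [flagged(a) & approved(a) -> blue(y)]. ⇒ new: blue(y).
[5] R10 [blue(y) & wooden(y) -> large(y)]. ⇒ new: large(y).
[6] R8 [large(y) & wooden(y) -> green(a)]. ⇒ new: green(a).
[7] R15 [green(a) & stale(a) -> has_feathers(y)]. ⇒ new: has_feathers(y).
Closure: {active(y), approved(a), blue(y), closed(y), cold(c), flagged(a), flies(y), green(a), has_feathers(y), hot(y), large(y), locked(c), mammal(c), metal(y), penguin(y), ready(y), red(a), small(c), stale(a), valid(y), wooden(y)} — 21 facts.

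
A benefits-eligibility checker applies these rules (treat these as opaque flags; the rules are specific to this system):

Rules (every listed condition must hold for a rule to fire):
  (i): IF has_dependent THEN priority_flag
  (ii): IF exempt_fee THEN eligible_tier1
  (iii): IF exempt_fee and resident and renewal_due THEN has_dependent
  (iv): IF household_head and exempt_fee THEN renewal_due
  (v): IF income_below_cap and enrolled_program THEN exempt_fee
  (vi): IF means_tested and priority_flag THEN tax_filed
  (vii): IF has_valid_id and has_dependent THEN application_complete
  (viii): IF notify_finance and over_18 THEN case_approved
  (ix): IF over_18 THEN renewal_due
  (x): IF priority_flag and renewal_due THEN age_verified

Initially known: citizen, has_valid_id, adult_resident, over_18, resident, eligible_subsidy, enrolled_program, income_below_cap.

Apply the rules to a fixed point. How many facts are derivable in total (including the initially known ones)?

Round 1: (v) [IF income_below_cap and enrolled_program THEN exempt_fee]; (ix) [IF over_18 THEN renewal_due]. New: exempt_fee, renewal_due.
Round 2: (ii) [IF exempt_fee THEN eligible_tier1]; (iii) [IF exempt_fee and resident and renewal_due THEN has_dependent]. New: eligible_tier1, has_dependent.
Round 3: (i) [IF has_dependent THEN priority_flag]; (vii) [IF has_valid_id and has_dependent THEN application_complete]. New: priority_flag, application_complete.
Round 4: (x) [IF priority_flag and renewal_due THEN age_verified]. New: age_verified.
Closure: {adult_resident, age_verified, application_complete, citizen, eligible_subsidy, eligible_tier1, enrolled_program, exempt_fee, has_dependent, has_valid_id, income_below_cap, over_18, priority_flag, renewal_due, resident} — 15 facts.

15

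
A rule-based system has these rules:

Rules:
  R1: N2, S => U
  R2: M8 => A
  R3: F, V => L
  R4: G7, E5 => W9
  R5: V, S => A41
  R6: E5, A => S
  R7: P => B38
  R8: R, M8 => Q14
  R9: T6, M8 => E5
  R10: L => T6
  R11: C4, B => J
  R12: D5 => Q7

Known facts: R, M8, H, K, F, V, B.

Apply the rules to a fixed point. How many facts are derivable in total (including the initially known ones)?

[1] R2 [M8 => A]; R3 [F, V => L]; R8 [R, M8 => Q14]. ⇒ new: A, L, Q14.
[2] R10 [L => T6]. ⇒ new: T6.
[3] R9 [T6, M8 => E5]. ⇒ new: E5.
[4] R6 [E5, A => S]. ⇒ new: S.
[5] R5 [V, S => A41]. ⇒ new: A41.
Closure: {A, A41, B, E5, F, H, K, L, M8, Q14, R, S, T6, V} — 14 facts.

14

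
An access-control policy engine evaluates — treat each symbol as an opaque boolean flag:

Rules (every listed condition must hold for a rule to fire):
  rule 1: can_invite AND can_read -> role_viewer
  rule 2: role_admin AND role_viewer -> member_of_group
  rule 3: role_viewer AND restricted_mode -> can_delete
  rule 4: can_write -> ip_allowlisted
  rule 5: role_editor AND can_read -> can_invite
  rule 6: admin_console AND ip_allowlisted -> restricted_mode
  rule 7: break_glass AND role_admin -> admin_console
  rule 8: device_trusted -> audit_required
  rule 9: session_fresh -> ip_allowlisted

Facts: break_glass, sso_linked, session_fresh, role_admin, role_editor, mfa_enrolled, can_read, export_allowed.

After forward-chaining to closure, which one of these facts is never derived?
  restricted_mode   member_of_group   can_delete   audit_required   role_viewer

audit_required

Round 1: rule 5 [role_editor AND can_read -> can_invite]; rule 7 [break_glass AND role_admin -> admin_console]; rule 9 [session_fresh -> ip_allowlisted]. Adds can_invite, admin_console, ip_allowlisted.
Round 2: rule 1 [can_invite AND can_read -> role_viewer]; rule 6 [admin_console AND ip_allowlisted -> restricted_mode]. Adds role_viewer, restricted_mode.
Round 3: rule 2 [role_admin AND role_viewer -> member_of_group]; rule 3 [role_viewer AND restricted_mode -> can_delete]. Adds member_of_group, can_delete.
Derived: member_of_group (round 3), restricted_mode (round 2), role_viewer (round 2), can_delete (round 3). audit_required never appears in any round.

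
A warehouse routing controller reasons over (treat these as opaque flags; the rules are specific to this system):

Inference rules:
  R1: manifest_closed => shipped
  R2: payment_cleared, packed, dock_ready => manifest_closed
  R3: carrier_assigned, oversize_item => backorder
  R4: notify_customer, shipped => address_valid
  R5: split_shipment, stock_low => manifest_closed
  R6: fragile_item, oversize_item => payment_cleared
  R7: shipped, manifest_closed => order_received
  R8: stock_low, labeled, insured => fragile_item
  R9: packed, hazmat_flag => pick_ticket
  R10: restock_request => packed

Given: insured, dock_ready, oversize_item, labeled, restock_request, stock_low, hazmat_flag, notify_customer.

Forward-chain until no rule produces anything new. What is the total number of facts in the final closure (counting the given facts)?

16

Round 1 fires R8, R10, giving fragile_item, packed.
Round 2 fires R6, R9, giving payment_cleared, pick_ticket.
Round 3 fires R2, giving manifest_closed.
Round 4 fires R1, giving shipped.
Round 5 fires R4, R7, giving address_valid, order_received.
Closure: {address_valid, dock_ready, fragile_item, hazmat_flag, insured, labeled, manifest_closed, notify_customer, order_received, oversize_item, packed, payment_cleared, pick_ticket, restock_request, shipped, stock_low} — 16 facts.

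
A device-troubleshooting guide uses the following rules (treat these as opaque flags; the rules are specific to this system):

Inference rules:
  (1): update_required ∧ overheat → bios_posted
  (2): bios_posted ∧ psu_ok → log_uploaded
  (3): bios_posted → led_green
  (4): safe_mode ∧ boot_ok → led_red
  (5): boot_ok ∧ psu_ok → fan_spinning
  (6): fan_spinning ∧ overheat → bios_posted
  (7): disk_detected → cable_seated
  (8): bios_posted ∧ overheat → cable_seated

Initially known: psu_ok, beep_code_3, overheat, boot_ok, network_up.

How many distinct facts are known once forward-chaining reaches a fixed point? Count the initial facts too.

10

Round 1: (5) [boot_ok ∧ psu_ok → fan_spinning]. Adds fan_spinning.
Round 2: (6) [fan_spinning ∧ overheat → bios_posted]. Adds bios_posted.
Round 3: (2) [bios_posted ∧ psu_ok → log_uploaded]; (3) [bios_posted → led_green]; (8) [bios_posted ∧ overheat → cable_seated]. Adds log_uploaded, led_green, cable_seated.
Closure: {beep_code_3, bios_posted, boot_ok, cable_seated, fan_spinning, led_green, log_uploaded, network_up, overheat, psu_ok} — 10 facts.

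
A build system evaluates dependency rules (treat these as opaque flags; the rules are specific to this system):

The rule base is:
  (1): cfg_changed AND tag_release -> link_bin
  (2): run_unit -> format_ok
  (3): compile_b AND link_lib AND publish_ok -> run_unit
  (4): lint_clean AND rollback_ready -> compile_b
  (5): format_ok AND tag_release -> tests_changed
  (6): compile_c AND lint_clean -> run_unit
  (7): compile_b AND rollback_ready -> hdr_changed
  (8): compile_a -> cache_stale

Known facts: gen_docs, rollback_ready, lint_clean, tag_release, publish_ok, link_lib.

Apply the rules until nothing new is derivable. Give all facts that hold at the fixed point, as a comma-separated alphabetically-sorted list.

compile_b, format_ok, gen_docs, hdr_changed, link_lib, lint_clean, publish_ok, rollback_ready, run_unit, tag_release, tests_changed

Round 1: (4) [lint_clean AND rollback_ready -> compile_b]. Adds compile_b.
Round 2: (3) [compile_b AND link_lib AND publish_ok -> run_unit]; (7) [compile_b AND rollback_ready -> hdr_changed]. Adds run_unit, hdr_changed.
Round 3: (2) [run_unit -> format_ok]. Adds format_ok.
Round 4: (5) [format_ok AND tag_release -> tests_changed]. Adds tests_changed.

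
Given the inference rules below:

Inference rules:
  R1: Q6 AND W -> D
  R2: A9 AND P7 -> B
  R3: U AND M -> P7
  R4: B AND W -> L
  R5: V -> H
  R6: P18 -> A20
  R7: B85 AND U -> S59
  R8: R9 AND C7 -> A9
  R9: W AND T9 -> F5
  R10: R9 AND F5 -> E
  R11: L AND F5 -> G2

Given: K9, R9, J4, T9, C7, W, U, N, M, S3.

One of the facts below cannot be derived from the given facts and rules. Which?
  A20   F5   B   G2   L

Round 1 fires R3, R8, R9, giving P7, A9, F5.
Round 2 fires R2, R10, giving B, E.
Round 3 fires R4, giving L.
Round 4 fires R11, giving G2.
Derived: F5 (round 1), G2 (round 4), L (round 3), B (round 2). A20 never appears in any round.

A20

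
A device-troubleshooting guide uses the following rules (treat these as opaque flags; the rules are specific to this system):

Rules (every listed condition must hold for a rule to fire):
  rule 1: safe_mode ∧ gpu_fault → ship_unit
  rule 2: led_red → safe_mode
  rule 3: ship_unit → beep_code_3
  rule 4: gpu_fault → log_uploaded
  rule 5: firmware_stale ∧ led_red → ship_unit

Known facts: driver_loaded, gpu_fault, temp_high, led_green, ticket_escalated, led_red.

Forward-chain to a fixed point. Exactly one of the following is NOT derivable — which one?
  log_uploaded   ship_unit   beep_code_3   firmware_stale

firmware_stale

Round 1: rule 2 [led_red → safe_mode]; rule 4 [gpu_fault → log_uploaded]. New: safe_mode, log_uploaded.
Round 2: rule 1 [safe_mode ∧ gpu_fault → ship_unit]. New: ship_unit.
Round 3: rule 3 [ship_unit → beep_code_3]. New: beep_code_3.
Derived: ship_unit (round 2), beep_code_3 (round 3), log_uploaded (round 1). firmware_stale never appears in any round.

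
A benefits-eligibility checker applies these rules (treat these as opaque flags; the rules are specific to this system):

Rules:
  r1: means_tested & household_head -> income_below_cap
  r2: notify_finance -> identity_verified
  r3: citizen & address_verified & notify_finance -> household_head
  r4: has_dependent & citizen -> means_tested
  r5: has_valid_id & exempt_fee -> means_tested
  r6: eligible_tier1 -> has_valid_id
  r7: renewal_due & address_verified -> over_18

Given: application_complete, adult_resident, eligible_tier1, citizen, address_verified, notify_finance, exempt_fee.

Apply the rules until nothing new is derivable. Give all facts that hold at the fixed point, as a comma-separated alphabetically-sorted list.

Round 1: r2 [notify_finance -> identity_verified]; r3 [citizen & address_verified & notify_finance -> household_head]; r6 [eligible_tier1 -> has_valid_id]. Adds identity_verified, household_head, has_valid_id.
Round 2: r5 [has_valid_id & exempt_fee -> means_tested]. Adds means_tested.
Round 3: r1 [means_tested & household_head -> income_below_cap]. Adds income_below_cap.

address_verified, adult_resident, application_complete, citizen, eligible_tier1, exempt_fee, has_valid_id, household_head, identity_verified, income_below_cap, means_tested, notify_finance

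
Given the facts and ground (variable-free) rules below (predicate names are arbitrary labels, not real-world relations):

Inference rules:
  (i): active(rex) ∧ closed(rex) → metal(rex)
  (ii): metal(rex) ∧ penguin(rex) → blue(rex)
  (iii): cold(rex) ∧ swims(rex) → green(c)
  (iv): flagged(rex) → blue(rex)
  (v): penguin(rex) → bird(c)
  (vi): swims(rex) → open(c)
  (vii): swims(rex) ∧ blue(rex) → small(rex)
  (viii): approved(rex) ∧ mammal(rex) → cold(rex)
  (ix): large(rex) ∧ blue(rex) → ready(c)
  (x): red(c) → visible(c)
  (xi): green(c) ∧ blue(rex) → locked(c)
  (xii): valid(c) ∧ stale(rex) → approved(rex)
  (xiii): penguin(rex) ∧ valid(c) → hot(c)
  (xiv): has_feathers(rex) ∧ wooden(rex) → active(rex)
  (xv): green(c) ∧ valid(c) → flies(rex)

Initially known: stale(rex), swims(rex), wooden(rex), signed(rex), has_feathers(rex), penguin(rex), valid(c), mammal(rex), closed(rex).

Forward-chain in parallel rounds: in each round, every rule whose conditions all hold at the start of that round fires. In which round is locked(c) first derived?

4

[1] (v) [penguin(rex) → bird(c)]; (vi) [swims(rex) → open(c)]; (xii) [valid(c) ∧ stale(rex) → approved(rex)]; (xiii) [penguin(rex) ∧ valid(c) → hot(c)]; (xiv) [has_feathers(rex) ∧ wooden(rex) → active(rex)]. ⇒ new: bird(c), open(c), approved(rex), hot(c), active(rex).
[2] (i) [active(rex) ∧ closed(rex) → metal(rex)]; (viii) [approved(rex) ∧ mammal(rex) → cold(rex)]. ⇒ new: metal(rex), cold(rex).
[3] (ii) [metal(rex) ∧ penguin(rex) → blue(rex)]; (iii) [cold(rex) ∧ swims(rex) → green(c)]. ⇒ new: blue(rex), green(c).
[4] (vii) [swims(rex) ∧ blue(rex) → small(rex)]; (xi) [green(c) ∧ blue(rex) → locked(c)]; (xv) [green(c) ∧ valid(c) → flies(rex)]. ⇒ new: small(rex), locked(c), flies(rex).
locked(c) first appears in round 4.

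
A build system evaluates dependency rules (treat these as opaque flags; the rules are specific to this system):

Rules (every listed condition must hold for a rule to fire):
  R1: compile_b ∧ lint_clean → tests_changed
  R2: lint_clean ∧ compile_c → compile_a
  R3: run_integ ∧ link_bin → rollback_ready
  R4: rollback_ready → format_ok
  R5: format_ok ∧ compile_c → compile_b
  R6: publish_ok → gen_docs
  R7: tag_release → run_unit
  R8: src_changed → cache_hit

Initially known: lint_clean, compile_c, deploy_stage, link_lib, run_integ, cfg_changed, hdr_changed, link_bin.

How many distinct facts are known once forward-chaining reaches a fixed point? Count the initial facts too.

13

Round 1: R2 [lint_clean ∧ compile_c → compile_a]; R3 [run_integ ∧ link_bin → rollback_ready]. Adds compile_a, rollback_ready.
Round 2: R4 [rollback_ready → format_ok]. Adds format_ok.
Round 3: R5 [format_ok ∧ compile_c → compile_b]. Adds compile_b.
Round 4: R1 [compile_b ∧ lint_clean → tests_changed]. Adds tests_changed.
Closure: {cfg_changed, compile_a, compile_b, compile_c, deploy_stage, format_ok, hdr_changed, link_bin, link_lib, lint_clean, rollback_ready, run_integ, tests_changed} — 13 facts.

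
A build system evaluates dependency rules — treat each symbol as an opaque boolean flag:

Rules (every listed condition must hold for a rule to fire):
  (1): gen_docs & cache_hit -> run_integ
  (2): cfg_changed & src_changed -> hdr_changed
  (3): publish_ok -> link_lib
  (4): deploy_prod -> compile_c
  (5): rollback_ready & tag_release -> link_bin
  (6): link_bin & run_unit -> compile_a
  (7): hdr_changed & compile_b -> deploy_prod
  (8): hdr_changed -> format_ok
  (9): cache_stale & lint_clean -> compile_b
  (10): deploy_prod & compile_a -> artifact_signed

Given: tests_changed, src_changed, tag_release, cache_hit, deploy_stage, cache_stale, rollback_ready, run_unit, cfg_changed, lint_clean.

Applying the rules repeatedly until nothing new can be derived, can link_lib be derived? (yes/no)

Round 1: (2) [cfg_changed & src_changed -> hdr_changed]; (5) [rollback_ready & tag_release -> link_bin]; (9) [cache_stale & lint_clean -> compile_b]. New: hdr_changed, link_bin, compile_b.
Round 2: (6) [link_bin & run_unit -> compile_a]; (7) [hdr_changed & compile_b -> deploy_prod]; (8) [hdr_changed -> format_ok]. New: compile_a, deploy_prod, format_ok.
Round 3: (4) [deploy_prod -> compile_c]; (10) [deploy_prod & compile_a -> artifact_signed]. New: compile_c, artifact_signed.
Fixed point reached. link_lib is concluded only by (3); (3) needs publish_ok (never derived).

no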